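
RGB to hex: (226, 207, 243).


R = 226 → E2 (hex)
G = 207 → CF (hex)
B = 243 → F3 (hex)
Hex = #E2CFF3


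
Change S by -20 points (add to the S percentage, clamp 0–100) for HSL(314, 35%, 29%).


Original S = 35%
Adjustment = -20 percentage points
New S = 35 + (-20) = 15
Clamp to [0, 100] → 15
= HSL(314°, 15%, 29%)


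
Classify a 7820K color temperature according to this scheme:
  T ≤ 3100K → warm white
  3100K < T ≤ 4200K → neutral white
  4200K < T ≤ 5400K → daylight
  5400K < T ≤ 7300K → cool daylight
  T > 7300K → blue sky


Temperature: 7820K
7820K > 7300K → blue sky
Classification: blue sky


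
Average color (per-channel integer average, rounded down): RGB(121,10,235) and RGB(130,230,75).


Midpoint: each channel = ⌊(C₁+C₂)/2⌋
R: ⌊(121+130)/2⌋ = 125
G: ⌊(10+230)/2⌋ = 120
B: ⌊(235+75)/2⌋ = 155
= RGB(125, 120, 155)


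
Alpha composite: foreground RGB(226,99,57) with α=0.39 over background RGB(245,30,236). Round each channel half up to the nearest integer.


C = α×F + (1-α)×B, with 1-α = 0.61
R: 0.39×226 + 0.61×245 = 88.14 + 149.45 = 237.59 → 238
G: 0.39×99 + 0.61×30 = 38.61 + 18.30 = 56.91 → 57
B: 0.39×57 + 0.61×236 = 22.23 + 143.96 = 166.19 → 166
= RGB(238, 57, 166)


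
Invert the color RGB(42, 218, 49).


Invert: (255-R, 255-G, 255-B)
R: 255-42 = 213
G: 255-218 = 37
B: 255-49 = 206
= RGB(213, 37, 206)


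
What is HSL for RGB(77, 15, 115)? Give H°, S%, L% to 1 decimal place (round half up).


Normalize: R'=77/255≈0.3020, G'=15/255≈0.0588, B'=115/255≈0.4510
Max=115/255, Min=15/255, Δ=Max-Min=100/255
L = (Max+Min)/2 = (115+15)/510 = 130/510 = 0.25490… → L = 25.5%
L ≤ 0.5 → S = Δ/(Max+Min) = 100/(115+15) = 100/130 = 0.76923… → S = 76.9%
(the 1/255 factors cancel in S and H, so raw channel differences can be used)
Max is B' → H = 60 × ((R-G)/Δ + 4) = 60 × ((77-15)/100 + 4)
  62/100 + 4 = 0.62 + 4 = 4.62
  H = 60 × 4.62 = 277.2° → H = 277.2°
= HSL(277.2°, 76.9%, 25.5%)


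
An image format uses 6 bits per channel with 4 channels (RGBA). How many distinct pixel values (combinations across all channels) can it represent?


Total bits = 6 bits/channel × 4 channels = 24 bits
Distinct pixel values = 2^24
= 16,777,216 pixel values


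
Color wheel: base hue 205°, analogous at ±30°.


Base hue: 205°
Left analog: (205 - 30) mod 360 = 175°
Right analog: (205 + 30) mod 360 = 235°
Analogous hues = 175° and 235°


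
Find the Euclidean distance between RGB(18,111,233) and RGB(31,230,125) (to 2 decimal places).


d = √[(R₁-R₂)² + (G₁-G₂)² + (B₁-B₂)²]
d = √[(18-31)² + (111-230)² + (233-125)²]
d = √[169 + 14161 + 11664]
d = √25994
d ≈ 161.23


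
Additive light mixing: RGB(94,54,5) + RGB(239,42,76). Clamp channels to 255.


Additive: each channel = min(255, C₁+C₂)
R: 94+239 = 333 → 255
G: 54+42 = 96 → 96
B: 5+76 = 81 → 81
= RGB(255, 96, 81)


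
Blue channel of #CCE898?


Color: #CCE898
R = CC = 204
G = E8 = 232
B = 98 = 152
Blue = 152


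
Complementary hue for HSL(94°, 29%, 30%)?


Complement = opposite side of color wheel = hue + 180°
H' = (94 + 180) mod 360 = 274°
S and L unchanged.
= HSL(274°, 29%, 30%)


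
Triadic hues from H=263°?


Triadic: equally spaced at 120° intervals
H1 = 263°
H2 = (263 + 120) mod 360 = 23°
H3 = (263 + 240) mod 360 = 143°
Triadic = 263°, 23°, 143°


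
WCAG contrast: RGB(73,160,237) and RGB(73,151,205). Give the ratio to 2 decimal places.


Linearize each sRGB channel c=v/255: c/12.92 if c ≤ 0.04045 else ((c+0.055)/1.055)^2.4
L = 0.2126×R_lin + 0.7152×G_lin + 0.0722×B_lin
Color 1 (73,160,237):
  R=73: 73/255≈0.2863 > 0.04045 → ((0.2863+0.055)/1.055)^2.4 ≈ 0.06663
  G=160: 160/255≈0.6275 > 0.04045 → ((0.6275+0.055)/1.055)^2.4 ≈ 0.35153
  B=237: 237/255≈0.9294 > 0.04045 → ((0.9294+0.055)/1.055)^2.4 ≈ 0.84687
  L1 = 0.2126×0.06663 + 0.7152×0.35153 + 0.0722×0.84687 ≈ 0.32673
Color 2 (73,151,205):
  R=73: 73/255≈0.2863 > 0.04045 → ((0.2863+0.055)/1.055)^2.4 ≈ 0.06663
  G=151: 151/255≈0.5922 > 0.04045 → ((0.5922+0.055)/1.055)^2.4 ≈ 0.30947
  B=205: 205/255≈0.8039 > 0.04045 → ((0.8039+0.055)/1.055)^2.4 ≈ 0.61050
  L2 = 0.2126×0.06663 + 0.7152×0.30947 + 0.0722×0.61050 ≈ 0.27957
Lighter = 0.32673, Darker = 0.27957
Ratio = (L_lighter + 0.05) / (L_darker + 0.05)
Ratio = (0.32673 + 0.05) / (0.27957 + 0.05) = 0.37673 / 0.32957 ≈ 1.1431
Ratio ≈ 1.14:1


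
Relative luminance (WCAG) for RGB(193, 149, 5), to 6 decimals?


Linearize each channel (sRGB transfer function): c = v/255; c_lin = c/12.92 if c ≤ 0.04045, else ((c+0.055)/1.055)^2.4
  R: 193/255 ≈ 0.756863 > 0.04045 → ((0.756863+0.055)/1.055)^2.4 ≈ 0.533276
  G: 149/255 ≈ 0.584314 > 0.04045 → ((0.584314+0.055)/1.055)^2.4 ≈ 0.300544
  B: 5/255 ≈ 0.019608 ≤ 0.04045 → 0.019608/12.92 ≈ 0.001518
R_lin = 0.533276, G_lin = 0.300544, B_lin = 0.001518
L = 0.2126×R + 0.7152×G + 0.0722×B
L = 0.2126×0.533276 + 0.7152×0.300544 + 0.0722×0.001518
L ≈ 0.328433


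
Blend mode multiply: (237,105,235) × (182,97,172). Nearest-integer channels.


Multiply: C = A×B/255, rounded to nearest integer
R: 237×182/255 = 43134/255 ≈ 169.153 → 169
G: 105×97/255 = 10185/255 ≈ 39.941 → 40
B: 235×172/255 = 40420/255 ≈ 158.510 → 159
= RGB(169, 40, 159)


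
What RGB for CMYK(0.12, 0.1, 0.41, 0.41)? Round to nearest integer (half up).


R = 255 × (1-C) × (1-K) = 255 × 0.88 × 0.59 = 132.396 → 132
G = 255 × (1-M) × (1-K) = 255 × 0.90 × 0.59 = 135.405 → 135
B = 255 × (1-Y) × (1-K) = 255 × 0.59 × 0.59 = 88.7655 → 89
= RGB(132, 135, 89)


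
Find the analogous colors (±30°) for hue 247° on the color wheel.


Base hue: 247°
Left analog: (247 - 30) mod 360 = 217°
Right analog: (247 + 30) mod 360 = 277°
Analogous hues = 217° and 277°


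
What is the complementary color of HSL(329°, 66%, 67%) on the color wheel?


Complement = opposite side of color wheel = hue + 180°
H' = (329 + 180) mod 360 = 149°
S and L unchanged.
= HSL(149°, 66%, 67%)


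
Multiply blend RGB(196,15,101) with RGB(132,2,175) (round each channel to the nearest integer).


Multiply: C = A×B/255, rounded to nearest integer
R: 196×132/255 = 25872/255 ≈ 101.459 → 101
G: 15×2/255 = 30/255 ≈ 0.118 → 0
B: 101×175/255 = 17675/255 ≈ 69.314 → 69
= RGB(101, 0, 69)


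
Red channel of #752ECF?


Color: #752ECF
R = 75 = 117
G = 2E = 46
B = CF = 207
Red = 117


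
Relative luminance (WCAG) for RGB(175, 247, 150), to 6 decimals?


Linearize each channel (sRGB transfer function): c = v/255; c_lin = c/12.92 if c ≤ 0.04045, else ((c+0.055)/1.055)^2.4
  R: 175/255 ≈ 0.686275 > 0.04045 → ((0.686275+0.055)/1.055)^2.4 ≈ 0.428690
  G: 247/255 ≈ 0.968627 > 0.04045 → ((0.968627+0.055)/1.055)^2.4 ≈ 0.930111
  B: 150/255 ≈ 0.588235 > 0.04045 → ((0.588235+0.055)/1.055)^2.4 ≈ 0.304987
R_lin = 0.428690, G_lin = 0.930111, B_lin = 0.304987
L = 0.2126×R + 0.7152×G + 0.0722×B
L = 0.2126×0.428690 + 0.7152×0.930111 + 0.0722×0.304987
L ≈ 0.778375


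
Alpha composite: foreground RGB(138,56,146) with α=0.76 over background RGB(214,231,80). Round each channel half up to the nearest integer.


C = α×F + (1-α)×B, with 1-α = 0.24
R: 0.76×138 + 0.24×214 = 104.88 + 51.36 = 156.24 → 156
G: 0.76×56 + 0.24×231 = 42.56 + 55.44 = 98.00 → 98
B: 0.76×146 + 0.24×80 = 110.96 + 19.20 = 130.16 → 130
= RGB(156, 98, 130)


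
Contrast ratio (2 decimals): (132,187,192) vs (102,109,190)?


Linearize each sRGB channel c=v/255: c/12.92 if c ≤ 0.04045 else ((c+0.055)/1.055)^2.4
L = 0.2126×R_lin + 0.7152×G_lin + 0.0722×B_lin
Color 1 (132,187,192):
  R=132: 132/255≈0.5176 > 0.04045 → ((0.5176+0.055)/1.055)^2.4 ≈ 0.23074
  G=187: 187/255≈0.7333 > 0.04045 → ((0.7333+0.055)/1.055)^2.4 ≈ 0.49693
  B=192: 192/255≈0.7529 > 0.04045 → ((0.7529+0.055)/1.055)^2.4 ≈ 0.52712
  L1 = 0.2126×0.23074 + 0.7152×0.49693 + 0.0722×0.52712 ≈ 0.44252
Color 2 (102,109,190):
  R=102: 102/255≈0.4000 > 0.04045 → ((0.4000+0.055)/1.055)^2.4 ≈ 0.13287
  G=109: 109/255≈0.4275 > 0.04045 → ((0.4275+0.055)/1.055)^2.4 ≈ 0.15293
  B=190: 190/255≈0.7451 > 0.04045 → ((0.7451+0.055)/1.055)^2.4 ≈ 0.51492
  L2 = 0.2126×0.13287 + 0.7152×0.15293 + 0.0722×0.51492 ≈ 0.17480
Lighter = 0.44252, Darker = 0.17480
Ratio = (L_lighter + 0.05) / (L_darker + 0.05)
Ratio = (0.44252 + 0.05) / (0.17480 + 0.05) = 0.49252 / 0.22480 ≈ 2.1909
Ratio ≈ 2.19:1


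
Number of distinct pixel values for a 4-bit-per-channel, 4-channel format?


Total bits = 4 bits/channel × 4 channels = 16 bits
Distinct pixel values = 2^16
= 65,536 pixel values


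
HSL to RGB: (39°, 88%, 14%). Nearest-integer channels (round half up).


H=39°, S=0.88, L=0.14
C = (1-|2L-1|)×S = (1-|-0.72|)×0.88 = 0.2464
H' = H/60 = 39/60 ≈ 0.6500; X = C×(1-|H' mod 2 - 1|) = 0.16016
m = L - C/2 = 0.14 - 0.1232 = 0.0168
Sector ⌊H'⌋ = 0 → (R',G',B') = (0.2464, 0.16016, 0.0)
RGB = ((R'+m)×255, (G'+m)×255, (B'+m)×255) = (67.116, 45.1248, 4.284)
Round half up → RGB(67, 45, 4)


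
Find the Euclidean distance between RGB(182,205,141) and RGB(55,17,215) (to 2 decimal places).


d = √[(R₁-R₂)² + (G₁-G₂)² + (B₁-B₂)²]
d = √[(182-55)² + (205-17)² + (141-215)²]
d = √[16129 + 35344 + 5476]
d = √56949
d ≈ 238.64


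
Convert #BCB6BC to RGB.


BC → 188 (R)
B6 → 182 (G)
BC → 188 (B)
= RGB(188, 182, 188)


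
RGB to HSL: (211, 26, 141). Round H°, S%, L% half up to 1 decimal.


Normalize: R'=211/255≈0.8275, G'=26/255≈0.1020, B'=141/255≈0.5529
Max=211/255, Min=26/255, Δ=Max-Min=185/255
L = (Max+Min)/2 = (211+26)/510 = 237/510 = 0.46470… → L = 46.5%
L ≤ 0.5 → S = Δ/(Max+Min) = 185/(211+26) = 185/237 = 0.78059… → S = 78.1%
(the 1/255 factors cancel in S and H, so raw channel differences can be used)
Max is R' → H = 60 × (((G-B)/Δ) mod 6) = 60 × (((26-141)/185) mod 6)
  (-115)/185 = -0.6216…; negative, so add 6 → 5.3783…
  H = 60 × 5.3783… = 322.702…° → H = 322.7°
= HSL(322.7°, 78.1%, 46.5%)


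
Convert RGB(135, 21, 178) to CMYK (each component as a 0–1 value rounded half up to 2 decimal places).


R'=135/255≈0.5294, G'=21/255≈0.0824, B'=178/255≈0.6980
K = 1 - max(R',G',B') = 1 - 178/255 = 77/255 = 0.30196… → 0.30
(1-R'-K)/(1-K) simplifies to (max-R)/max with max = 178:
C = (178-135)/178 = 43/178 = 0.24157… → 0.24
M = (178-21)/178 = 157/178 = 0.88202… → 0.88
Y = (178-178)/178 = 0/178 = 0 → 0.00
= CMYK(0.24, 0.88, 0.00, 0.30)


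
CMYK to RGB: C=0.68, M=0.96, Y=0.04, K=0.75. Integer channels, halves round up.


R = 255 × (1-C) × (1-K) = 255 × 0.32 × 0.25 = 20.4 → 20
G = 255 × (1-M) × (1-K) = 255 × 0.04 × 0.25 = 2.55 → 3
B = 255 × (1-Y) × (1-K) = 255 × 0.96 × 0.25 = 61.2 → 61
= RGB(20, 3, 61)


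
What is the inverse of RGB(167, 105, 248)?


Invert: (255-R, 255-G, 255-B)
R: 255-167 = 88
G: 255-105 = 150
B: 255-248 = 7
= RGB(88, 150, 7)


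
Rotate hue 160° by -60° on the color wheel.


New hue = (H + rotation) mod 360
New hue = (160 -60) mod 360
= 100 mod 360
= 100°


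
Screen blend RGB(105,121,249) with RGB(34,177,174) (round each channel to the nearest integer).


Screen: C = 255 - (255-A)×(255-B)/255, rounded to nearest integer
R: 255 - (255-105)×(255-34)/255 = 255 - 33150/255 ≈ 255 - 130.000 = 125.000 → 125
G: 255 - (255-121)×(255-177)/255 = 255 - 10452/255 ≈ 255 - 40.988 = 214.012 → 214
B: 255 - (255-249)×(255-174)/255 = 255 - 486/255 ≈ 255 - 1.906 = 253.094 → 253
= RGB(125, 214, 253)


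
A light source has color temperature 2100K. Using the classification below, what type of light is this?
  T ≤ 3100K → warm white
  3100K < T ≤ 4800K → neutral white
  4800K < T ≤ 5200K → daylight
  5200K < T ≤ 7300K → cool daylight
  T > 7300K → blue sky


Temperature: 2100K
2100K ≤ 3100K → warm white
Classification: warm white


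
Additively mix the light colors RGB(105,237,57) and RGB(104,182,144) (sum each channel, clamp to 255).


Additive: each channel = min(255, C₁+C₂)
R: 105+104 = 209 → 209
G: 237+182 = 419 → 255
B: 57+144 = 201 → 201
= RGB(209, 255, 201)


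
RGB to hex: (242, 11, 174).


R = 242 → F2 (hex)
G = 11 → 0B (hex)
B = 174 → AE (hex)
Hex = #F20BAE


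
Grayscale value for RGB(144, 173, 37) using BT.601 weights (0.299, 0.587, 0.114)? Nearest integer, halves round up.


Gray = 0.299×R + 0.587×G + 0.114×B
Gray = 0.299×144 + 0.587×173 + 0.114×37
Gray = 43.056 + 101.551 + 4.218
Gray = 148.825 → round half up → 149
Gray = 149


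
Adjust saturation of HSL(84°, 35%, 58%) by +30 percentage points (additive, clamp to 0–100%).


Original S = 35%
Adjustment = +30 percentage points
New S = 35 + (30) = 65
Clamp to [0, 100] → 65
= HSL(84°, 65%, 58%)


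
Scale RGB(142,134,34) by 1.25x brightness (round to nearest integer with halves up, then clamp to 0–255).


Multiply each channel by 1.25, round half up, clamp to [0, 255]
R: 142×1.25 = 177.5 → round → 178
G: 134×1.25 = 167.5 → round → 168
B: 34×1.25 = 42.5 → round → 43
= RGB(178, 168, 43)


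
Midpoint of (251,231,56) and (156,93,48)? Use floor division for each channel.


Midpoint: each channel = ⌊(C₁+C₂)/2⌋
R: ⌊(251+156)/2⌋ = 203
G: ⌊(231+93)/2⌋ = 162
B: ⌊(56+48)/2⌋ = 52
= RGB(203, 162, 52)


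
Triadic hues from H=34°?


Triadic: equally spaced at 120° intervals
H1 = 34°
H2 = (34 + 120) mod 360 = 154°
H3 = (34 + 240) mod 360 = 274°
Triadic = 34°, 154°, 274°


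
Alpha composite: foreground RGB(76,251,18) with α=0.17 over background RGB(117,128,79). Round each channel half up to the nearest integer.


C = α×F + (1-α)×B, with 1-α = 0.83
R: 0.17×76 + 0.83×117 = 12.92 + 97.11 = 110.03 → 110
G: 0.17×251 + 0.83×128 = 42.67 + 106.24 = 148.91 → 149
B: 0.17×18 + 0.83×79 = 3.06 + 65.57 = 68.63 → 69
= RGB(110, 149, 69)


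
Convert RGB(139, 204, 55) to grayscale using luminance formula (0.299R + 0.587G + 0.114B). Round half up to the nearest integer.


Gray = 0.299×R + 0.587×G + 0.114×B
Gray = 0.299×139 + 0.587×204 + 0.114×55
Gray = 41.561 + 119.748 + 6.270
Gray = 167.579 → round half up → 168
Gray = 168


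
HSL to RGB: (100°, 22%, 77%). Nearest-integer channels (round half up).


H=100°, S=0.22, L=0.77
C = (1-|2L-1|)×S = (1-|0.54|)×0.22 = 0.1012
H' = H/60 = 100/60 ≈ 1.6667; X = C×(1-|H' mod 2 - 1|) ≈ 0.0337
m = L - C/2 = 0.77 - 0.0506 = 0.7194
Sector ⌊H'⌋ = 1 → (R',G',B') = (≈0.0337, 0.1012, 0.0)
RGB = ((R'+m)×255, (G'+m)×255, (B'+m)×255) = (192.049, 209.253, 183.447)
Round half up → RGB(192, 209, 183)


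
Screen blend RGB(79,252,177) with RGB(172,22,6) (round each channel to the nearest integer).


Screen: C = 255 - (255-A)×(255-B)/255, rounded to nearest integer
R: 255 - (255-79)×(255-172)/255 = 255 - 14608/255 ≈ 255 - 57.286 = 197.714 → 198
G: 255 - (255-252)×(255-22)/255 = 255 - 699/255 ≈ 255 - 2.741 = 252.259 → 252
B: 255 - (255-177)×(255-6)/255 = 255 - 19422/255 ≈ 255 - 76.165 = 178.835 → 179
= RGB(198, 252, 179)


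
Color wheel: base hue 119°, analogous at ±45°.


Base hue: 119°
Left analog: (119 - 45) mod 360 = 74°
Right analog: (119 + 45) mod 360 = 164°
Analogous hues = 74° and 164°


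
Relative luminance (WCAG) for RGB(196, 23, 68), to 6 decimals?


Linearize each channel (sRGB transfer function): c = v/255; c_lin = c/12.92 if c ≤ 0.04045, else ((c+0.055)/1.055)^2.4
  R: 196/255 ≈ 0.768627 > 0.04045 → ((0.768627+0.055)/1.055)^2.4 ≈ 0.552011
  G: 23/255 ≈ 0.090196 > 0.04045 → ((0.090196+0.055)/1.055)^2.4 ≈ 0.008568
  B: 68/255 ≈ 0.266667 > 0.04045 → ((0.266667+0.055)/1.055)^2.4 ≈ 0.057805
R_lin = 0.552011, G_lin = 0.008568, B_lin = 0.057805
L = 0.2126×R + 0.7152×G + 0.0722×B
L = 0.2126×0.552011 + 0.7152×0.008568 + 0.0722×0.057805
L ≈ 0.127659


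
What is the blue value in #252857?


Color: #252857
R = 25 = 37
G = 28 = 40
B = 57 = 87
Blue = 87


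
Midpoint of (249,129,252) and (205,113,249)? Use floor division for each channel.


Midpoint: each channel = ⌊(C₁+C₂)/2⌋
R: ⌊(249+205)/2⌋ = 227
G: ⌊(129+113)/2⌋ = 121
B: ⌊(252+249)/2⌋ = 250
= RGB(227, 121, 250)


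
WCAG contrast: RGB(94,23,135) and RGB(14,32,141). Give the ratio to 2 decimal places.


Linearize each sRGB channel c=v/255: c/12.92 if c ≤ 0.04045 else ((c+0.055)/1.055)^2.4
L = 0.2126×R_lin + 0.7152×G_lin + 0.0722×B_lin
Color 1 (94,23,135):
  R=94: 94/255≈0.3686 > 0.04045 → ((0.3686+0.055)/1.055)^2.4 ≈ 0.11193
  G=23: 23/255≈0.0902 > 0.04045 → ((0.0902+0.055)/1.055)^2.4 ≈ 0.00857
  B=135: 135/255≈0.5294 > 0.04045 → ((0.5294+0.055)/1.055)^2.4 ≈ 0.24228
  L1 = 0.2126×0.11193 + 0.7152×0.00857 + 0.0722×0.24228 ≈ 0.04742
Color 2 (14,32,141):
  R=14: 14/255≈0.0549 > 0.04045 → ((0.0549+0.055)/1.055)^2.4 ≈ 0.00439
  G=32: 32/255≈0.1255 > 0.04045 → ((0.1255+0.055)/1.055)^2.4 ≈ 0.01444
  B=141: 141/255≈0.5529 > 0.04045 → ((0.5529+0.055)/1.055)^2.4 ≈ 0.26636
  L2 = 0.2126×0.00439 + 0.7152×0.01444 + 0.0722×0.26636 ≈ 0.03049
Lighter = 0.04742, Darker = 0.03049
Ratio = (L_lighter + 0.05) / (L_darker + 0.05)
Ratio = (0.04742 + 0.05) / (0.03049 + 0.05) = 0.09742 / 0.08049 ≈ 1.2102
Ratio ≈ 1.21:1


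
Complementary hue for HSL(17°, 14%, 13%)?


Complement = opposite side of color wheel = hue + 180°
H' = (17 + 180) mod 360 = 197°
S and L unchanged.
= HSL(197°, 14%, 13%)


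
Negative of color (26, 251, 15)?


Invert: (255-R, 255-G, 255-B)
R: 255-26 = 229
G: 255-251 = 4
B: 255-15 = 240
= RGB(229, 4, 240)


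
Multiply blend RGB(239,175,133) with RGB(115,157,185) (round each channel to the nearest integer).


Multiply: C = A×B/255, rounded to nearest integer
R: 239×115/255 = 27485/255 ≈ 107.784 → 108
G: 175×157/255 = 27475/255 ≈ 107.745 → 108
B: 133×185/255 = 24605/255 ≈ 96.490 → 96
= RGB(108, 108, 96)


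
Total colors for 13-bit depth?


Colors = 2^bits = 2^13
= 8,192 colors


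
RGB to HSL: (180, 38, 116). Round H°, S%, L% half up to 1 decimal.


Normalize: R'=180/255≈0.7059, G'=38/255≈0.1490, B'=116/255≈0.4549
Max=180/255, Min=38/255, Δ=Max-Min=142/255
L = (Max+Min)/2 = (180+38)/510 = 218/510 = 0.42745… → L = 42.7%
L ≤ 0.5 → S = Δ/(Max+Min) = 142/(180+38) = 142/218 = 0.65137… → S = 65.1%
(the 1/255 factors cancel in S and H, so raw channel differences can be used)
Max is R' → H = 60 × (((G-B)/Δ) mod 6) = 60 × (((38-116)/142) mod 6)
  (-78)/142 = -0.5492…; negative, so add 6 → 5.4507…
  H = 60 × 5.4507… = 327.042…° → H = 327.0°
= HSL(327.0°, 65.1%, 42.7%)


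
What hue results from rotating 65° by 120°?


New hue = (H + rotation) mod 360
New hue = (65 + 120) mod 360
= 185 mod 360
= 185°


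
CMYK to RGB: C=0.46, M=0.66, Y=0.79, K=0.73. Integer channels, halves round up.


R = 255 × (1-C) × (1-K) = 255 × 0.54 × 0.27 = 37.179 → 37
G = 255 × (1-M) × (1-K) = 255 × 0.34 × 0.27 = 23.409 → 23
B = 255 × (1-Y) × (1-K) = 255 × 0.21 × 0.27 = 14.4585 → 14
= RGB(37, 23, 14)


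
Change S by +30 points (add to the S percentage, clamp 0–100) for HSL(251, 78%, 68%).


Original S = 78%
Adjustment = +30 percentage points
New S = 78 + (30) = 108
Clamp to [0, 100] → 100
= HSL(251°, 100%, 68%)


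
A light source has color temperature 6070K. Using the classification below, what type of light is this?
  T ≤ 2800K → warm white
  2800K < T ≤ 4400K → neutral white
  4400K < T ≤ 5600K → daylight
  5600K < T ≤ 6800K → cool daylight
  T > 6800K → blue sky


Temperature: 6070K
5600K < 6070K ≤ 6800K → cool daylight
Classification: cool daylight


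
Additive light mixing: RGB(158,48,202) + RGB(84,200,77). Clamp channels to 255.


Additive: each channel = min(255, C₁+C₂)
R: 158+84 = 242 → 242
G: 48+200 = 248 → 248
B: 202+77 = 279 → 255
= RGB(242, 248, 255)


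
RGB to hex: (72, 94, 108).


R = 72 → 48 (hex)
G = 94 → 5E (hex)
B = 108 → 6C (hex)
Hex = #485E6C


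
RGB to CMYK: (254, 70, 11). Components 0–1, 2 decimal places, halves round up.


R'=254/255≈0.9961, G'=70/255≈0.2745, B'=11/255≈0.0431
K = 1 - max(R',G',B') = 1 - 254/255 = 1/255 = 0.00392… → 0.00
(1-R'-K)/(1-K) simplifies to (max-R)/max with max = 254:
C = (254-254)/254 = 0/254 = 0 → 0.00
M = (254-70)/254 = 184/254 = 0.72440… → 0.72
Y = (254-11)/254 = 243/254 = 0.95669… → 0.96
= CMYK(0.00, 0.72, 0.96, 0.00)


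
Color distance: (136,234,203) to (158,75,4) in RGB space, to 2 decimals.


d = √[(R₁-R₂)² + (G₁-G₂)² + (B₁-B₂)²]
d = √[(136-158)² + (234-75)² + (203-4)²]
d = √[484 + 25281 + 39601]
d = √65366
d ≈ 255.67


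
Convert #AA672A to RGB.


AA → 170 (R)
67 → 103 (G)
2A → 42 (B)
= RGB(170, 103, 42)


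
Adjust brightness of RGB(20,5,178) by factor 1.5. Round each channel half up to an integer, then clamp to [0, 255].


Multiply each channel by 1.5, round half up, clamp to [0, 255]
R: 20×1.5 = 30
G: 5×1.5 = 7.5 → round → 8
B: 178×1.5 = 267 → clamp → 255
= RGB(30, 8, 255)


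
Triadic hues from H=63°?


Triadic: equally spaced at 120° intervals
H1 = 63°
H2 = (63 + 120) mod 360 = 183°
H3 = (63 + 240) mod 360 = 303°
Triadic = 63°, 183°, 303°


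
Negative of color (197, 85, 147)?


Invert: (255-R, 255-G, 255-B)
R: 255-197 = 58
G: 255-85 = 170
B: 255-147 = 108
= RGB(58, 170, 108)


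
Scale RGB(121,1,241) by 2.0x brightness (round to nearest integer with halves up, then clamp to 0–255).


Multiply each channel by 2.0, round half up, clamp to [0, 255]
R: 121×2.0 = 242
G: 1×2.0 = 2
B: 241×2.0 = 482 → clamp → 255
= RGB(242, 2, 255)


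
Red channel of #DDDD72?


Color: #DDDD72
R = DD = 221
G = DD = 221
B = 72 = 114
Red = 221


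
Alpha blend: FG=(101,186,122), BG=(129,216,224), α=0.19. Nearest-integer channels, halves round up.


C = α×F + (1-α)×B, with 1-α = 0.81
R: 0.19×101 + 0.81×129 = 19.19 + 104.49 = 123.68 → 124
G: 0.19×186 + 0.81×216 = 35.34 + 174.96 = 210.30 → 210
B: 0.19×122 + 0.81×224 = 23.18 + 181.44 = 204.62 → 205
= RGB(124, 210, 205)


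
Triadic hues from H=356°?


Triadic: equally spaced at 120° intervals
H1 = 356°
H2 = (356 + 120) mod 360 = 116°
H3 = (356 + 240) mod 360 = 236°
Triadic = 356°, 116°, 236°


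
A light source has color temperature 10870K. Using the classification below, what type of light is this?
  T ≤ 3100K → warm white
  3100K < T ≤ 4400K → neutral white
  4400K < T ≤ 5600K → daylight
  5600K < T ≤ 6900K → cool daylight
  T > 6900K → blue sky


Temperature: 10870K
10870K > 6900K → blue sky
Classification: blue sky


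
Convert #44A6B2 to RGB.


44 → 68 (R)
A6 → 166 (G)
B2 → 178 (B)
= RGB(68, 166, 178)


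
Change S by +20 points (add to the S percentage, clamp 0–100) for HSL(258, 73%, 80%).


Original S = 73%
Adjustment = +20 percentage points
New S = 73 + (20) = 93
Clamp to [0, 100] → 93
= HSL(258°, 93%, 80%)


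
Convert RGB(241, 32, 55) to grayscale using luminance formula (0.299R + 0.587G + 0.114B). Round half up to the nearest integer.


Gray = 0.299×R + 0.587×G + 0.114×B
Gray = 0.299×241 + 0.587×32 + 0.114×55
Gray = 72.059 + 18.784 + 6.270
Gray = 97.113 → round half up → 97
Gray = 97


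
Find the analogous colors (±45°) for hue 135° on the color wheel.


Base hue: 135°
Left analog: (135 - 45) mod 360 = 90°
Right analog: (135 + 45) mod 360 = 180°
Analogous hues = 90° and 180°


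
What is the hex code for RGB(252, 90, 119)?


R = 252 → FC (hex)
G = 90 → 5A (hex)
B = 119 → 77 (hex)
Hex = #FC5A77


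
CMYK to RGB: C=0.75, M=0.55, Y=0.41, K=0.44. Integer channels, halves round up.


R = 255 × (1-C) × (1-K) = 255 × 0.25 × 0.56 = 35.7 → 36
G = 255 × (1-M) × (1-K) = 255 × 0.45 × 0.56 = 64.26 → 64
B = 255 × (1-Y) × (1-K) = 255 × 0.59 × 0.56 = 84.252 → 84
= RGB(36, 64, 84)


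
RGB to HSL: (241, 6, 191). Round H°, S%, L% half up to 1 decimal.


Normalize: R'=241/255≈0.9451, G'=6/255≈0.0235, B'=191/255≈0.7490
Max=241/255, Min=6/255, Δ=Max-Min=235/255
L = (Max+Min)/2 = (241+6)/510 = 247/510 = 0.48431… → L = 48.4%
L ≤ 0.5 → S = Δ/(Max+Min) = 235/(241+6) = 235/247 = 0.95141… → S = 95.1%
(the 1/255 factors cancel in S and H, so raw channel differences can be used)
Max is R' → H = 60 × (((G-B)/Δ) mod 6) = 60 × (((6-191)/235) mod 6)
  (-185)/235 = -0.7872…; negative, so add 6 → 5.2127…
  H = 60 × 5.2127… = 312.765…° → H = 312.8°
= HSL(312.8°, 95.1%, 48.4%)


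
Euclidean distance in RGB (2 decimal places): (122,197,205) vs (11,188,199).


d = √[(R₁-R₂)² + (G₁-G₂)² + (B₁-B₂)²]
d = √[(122-11)² + (197-188)² + (205-199)²]
d = √[12321 + 81 + 36]
d = √12438
d ≈ 111.53


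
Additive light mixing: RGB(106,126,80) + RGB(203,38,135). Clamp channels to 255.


Additive: each channel = min(255, C₁+C₂)
R: 106+203 = 309 → 255
G: 126+38 = 164 → 164
B: 80+135 = 215 → 215
= RGB(255, 164, 215)


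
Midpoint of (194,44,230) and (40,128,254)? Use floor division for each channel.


Midpoint: each channel = ⌊(C₁+C₂)/2⌋
R: ⌊(194+40)/2⌋ = 117
G: ⌊(44+128)/2⌋ = 86
B: ⌊(230+254)/2⌋ = 242
= RGB(117, 86, 242)


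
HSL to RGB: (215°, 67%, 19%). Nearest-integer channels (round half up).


H=215°, S=0.67, L=0.19
C = (1-|2L-1|)×S = (1-|-0.62|)×0.67 = 0.2546
H' = H/60 = 215/60 ≈ 3.5833; X = C×(1-|H' mod 2 - 1|) ≈ 0.1061
m = L - C/2 = 0.19 - 0.1273 = 0.0627
Sector ⌊H'⌋ = 3 → (R',G',B') = (0.0, ≈0.1061, 0.2546)
RGB = ((R'+m)×255, (G'+m)×255, (B'+m)×255) = (15.9885, 43.03975, 80.9115)
Round half up → RGB(16, 43, 81)


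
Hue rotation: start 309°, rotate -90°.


New hue = (H + rotation) mod 360
New hue = (309 -90) mod 360
= 219 mod 360
= 219°


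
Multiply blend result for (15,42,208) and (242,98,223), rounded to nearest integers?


Multiply: C = A×B/255, rounded to nearest integer
R: 15×242/255 = 3630/255 ≈ 14.235 → 14
G: 42×98/255 = 4116/255 ≈ 16.141 → 16
B: 208×223/255 = 46384/255 ≈ 181.898 → 182
= RGB(14, 16, 182)


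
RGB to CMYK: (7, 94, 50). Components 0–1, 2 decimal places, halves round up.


R'=7/255≈0.0275, G'=94/255≈0.3686, B'=50/255≈0.1961
K = 1 - max(R',G',B') = 1 - 94/255 = 161/255 = 0.63137… → 0.63
(1-R'-K)/(1-K) simplifies to (max-R)/max with max = 94:
C = (94-7)/94 = 87/94 = 0.92553… → 0.93
M = (94-94)/94 = 0/94 = 0 → 0.00
Y = (94-50)/94 = 44/94 = 0.46808… → 0.47
= CMYK(0.93, 0.00, 0.47, 0.63)


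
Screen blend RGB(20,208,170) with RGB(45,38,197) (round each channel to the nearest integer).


Screen: C = 255 - (255-A)×(255-B)/255, rounded to nearest integer
R: 255 - (255-20)×(255-45)/255 = 255 - 49350/255 ≈ 255 - 193.529 = 61.471 → 61
G: 255 - (255-208)×(255-38)/255 = 255 - 10199/255 ≈ 255 - 39.996 = 215.004 → 215
B: 255 - (255-170)×(255-197)/255 = 255 - 4930/255 ≈ 255 - 19.333 = 235.667 → 236
= RGB(61, 215, 236)


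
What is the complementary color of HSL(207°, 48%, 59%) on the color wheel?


Complement = opposite side of color wheel = hue + 180°
H' = (207 + 180) mod 360 = 27°
S and L unchanged.
= HSL(27°, 48%, 59%)


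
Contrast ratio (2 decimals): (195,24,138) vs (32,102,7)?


Linearize each sRGB channel c=v/255: c/12.92 if c ≤ 0.04045 else ((c+0.055)/1.055)^2.4
L = 0.2126×R_lin + 0.7152×G_lin + 0.0722×B_lin
Color 1 (195,24,138):
  R=195: 195/255≈0.7647 > 0.04045 → ((0.7647+0.055)/1.055)^2.4 ≈ 0.54572
  G=24: 24/255≈0.0941 > 0.04045 → ((0.0941+0.055)/1.055)^2.4 ≈ 0.00913
  B=138: 138/255≈0.5412 > 0.04045 → ((0.5412+0.055)/1.055)^2.4 ≈ 0.25415
  L1 = 0.2126×0.54572 + 0.7152×0.00913 + 0.0722×0.25415 ≈ 0.14090
Color 2 (32,102,7):
  R=32: 32/255≈0.1255 > 0.04045 → ((0.1255+0.055)/1.055)^2.4 ≈ 0.01444
  G=102: 102/255≈0.4000 > 0.04045 → ((0.4000+0.055)/1.055)^2.4 ≈ 0.13287
  B=7: 7/255≈0.0275 ≤ 0.04045 → 0.0275/12.92 ≈ 0.00212
  L2 = 0.2126×0.01444 + 0.7152×0.13287 + 0.0722×0.00212 ≈ 0.09825
Lighter = 0.14090, Darker = 0.09825
Ratio = (L_lighter + 0.05) / (L_darker + 0.05)
Ratio = (0.14090 + 0.05) / (0.09825 + 0.05) = 0.19090 / 0.14825 ≈ 1.2877
Ratio ≈ 1.29:1


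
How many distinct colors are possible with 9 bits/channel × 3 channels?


Total bits = 9 bits/channel × 3 channels = 27 bits
Distinct colors = 2^27
= 134,217,728 colors


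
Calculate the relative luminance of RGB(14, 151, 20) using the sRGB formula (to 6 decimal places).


Linearize each channel (sRGB transfer function): c = v/255; c_lin = c/12.92 if c ≤ 0.04045, else ((c+0.055)/1.055)^2.4
  R: 14/255 ≈ 0.054902 > 0.04045 → ((0.054902+0.055)/1.055)^2.4 ≈ 0.004391
  G: 151/255 ≈ 0.592157 > 0.04045 → ((0.592157+0.055)/1.055)^2.4 ≈ 0.309469
  B: 20/255 ≈ 0.078431 > 0.04045 → ((0.078431+0.055)/1.055)^2.4 ≈ 0.006995
R_lin = 0.004391, G_lin = 0.309469, B_lin = 0.006995
L = 0.2126×R + 0.7152×G + 0.0722×B
L = 0.2126×0.004391 + 0.7152×0.309469 + 0.0722×0.006995
L ≈ 0.222771


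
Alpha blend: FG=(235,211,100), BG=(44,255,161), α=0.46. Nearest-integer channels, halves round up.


C = α×F + (1-α)×B, with 1-α = 0.54
R: 0.46×235 + 0.54×44 = 108.10 + 23.76 = 131.86 → 132
G: 0.46×211 + 0.54×255 = 97.06 + 137.70 = 234.76 → 235
B: 0.46×100 + 0.54×161 = 46.00 + 86.94 = 132.94 → 133
= RGB(132, 235, 133)


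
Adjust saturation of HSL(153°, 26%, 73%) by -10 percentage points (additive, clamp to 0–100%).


Original S = 26%
Adjustment = -10 percentage points
New S = 26 + (-10) = 16
Clamp to [0, 100] → 16
= HSL(153°, 16%, 73%)


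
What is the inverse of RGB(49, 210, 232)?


Invert: (255-R, 255-G, 255-B)
R: 255-49 = 206
G: 255-210 = 45
B: 255-232 = 23
= RGB(206, 45, 23)


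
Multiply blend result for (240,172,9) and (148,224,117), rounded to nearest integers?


Multiply: C = A×B/255, rounded to nearest integer
R: 240×148/255 = 35520/255 ≈ 139.294 → 139
G: 172×224/255 = 38528/255 ≈ 151.090 → 151
B: 9×117/255 = 1053/255 ≈ 4.129 → 4
= RGB(139, 151, 4)


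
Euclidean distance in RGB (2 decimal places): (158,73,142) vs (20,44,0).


d = √[(R₁-R₂)² + (G₁-G₂)² + (B₁-B₂)²]
d = √[(158-20)² + (73-44)² + (142-0)²]
d = √[19044 + 841 + 20164]
d = √40049
d ≈ 200.12


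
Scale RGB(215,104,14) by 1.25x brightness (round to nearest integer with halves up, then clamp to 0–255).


Multiply each channel by 1.25, round half up, clamp to [0, 255]
R: 215×1.25 = 268.75 → round → 269 → clamp → 255
G: 104×1.25 = 130
B: 14×1.25 = 17.5 → round → 18
= RGB(255, 130, 18)


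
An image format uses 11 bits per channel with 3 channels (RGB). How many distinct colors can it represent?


Total bits = 11 bits/channel × 3 channels = 33 bits
Distinct colors = 2^33
= 8,589,934,592 colors


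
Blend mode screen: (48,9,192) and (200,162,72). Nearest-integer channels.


Screen: C = 255 - (255-A)×(255-B)/255, rounded to nearest integer
R: 255 - (255-48)×(255-200)/255 = 255 - 11385/255 ≈ 255 - 44.647 = 210.353 → 210
G: 255 - (255-9)×(255-162)/255 = 255 - 22878/255 ≈ 255 - 89.718 = 165.282 → 165
B: 255 - (255-192)×(255-72)/255 = 255 - 11529/255 ≈ 255 - 45.212 = 209.788 → 210
= RGB(210, 165, 210)


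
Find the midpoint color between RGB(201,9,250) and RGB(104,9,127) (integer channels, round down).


Midpoint: each channel = ⌊(C₁+C₂)/2⌋
R: ⌊(201+104)/2⌋ = 152
G: ⌊(9+9)/2⌋ = 9
B: ⌊(250+127)/2⌋ = 188
= RGB(152, 9, 188)


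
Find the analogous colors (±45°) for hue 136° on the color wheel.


Base hue: 136°
Left analog: (136 - 45) mod 360 = 91°
Right analog: (136 + 45) mod 360 = 181°
Analogous hues = 91° and 181°


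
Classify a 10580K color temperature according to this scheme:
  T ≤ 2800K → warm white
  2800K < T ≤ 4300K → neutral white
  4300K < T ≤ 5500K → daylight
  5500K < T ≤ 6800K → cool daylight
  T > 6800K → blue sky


Temperature: 10580K
10580K > 6800K → blue sky
Classification: blue sky


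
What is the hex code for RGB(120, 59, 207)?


R = 120 → 78 (hex)
G = 59 → 3B (hex)
B = 207 → CF (hex)
Hex = #783BCF


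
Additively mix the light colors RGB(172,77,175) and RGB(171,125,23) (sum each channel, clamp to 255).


Additive: each channel = min(255, C₁+C₂)
R: 172+171 = 343 → 255
G: 77+125 = 202 → 202
B: 175+23 = 198 → 198
= RGB(255, 202, 198)


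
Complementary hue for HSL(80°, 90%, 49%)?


Complement = opposite side of color wheel = hue + 180°
H' = (80 + 180) mod 360 = 260°
S and L unchanged.
= HSL(260°, 90%, 49%)


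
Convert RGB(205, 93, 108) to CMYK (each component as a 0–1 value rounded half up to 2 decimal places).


R'=205/255≈0.8039, G'=93/255≈0.3647, B'=108/255≈0.4235
K = 1 - max(R',G',B') = 1 - 205/255 = 50/255 = 0.19607… → 0.20
(1-R'-K)/(1-K) simplifies to (max-R)/max with max = 205:
C = (205-205)/205 = 0/205 = 0 → 0.00
M = (205-93)/205 = 112/205 = 0.54634… → 0.55
Y = (205-108)/205 = 97/205 = 0.47317… → 0.47
= CMYK(0.00, 0.55, 0.47, 0.20)


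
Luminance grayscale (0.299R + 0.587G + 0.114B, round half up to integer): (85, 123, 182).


Gray = 0.299×R + 0.587×G + 0.114×B
Gray = 0.299×85 + 0.587×123 + 0.114×182
Gray = 25.415 + 72.201 + 20.748
Gray = 118.364 → round half up → 118
Gray = 118


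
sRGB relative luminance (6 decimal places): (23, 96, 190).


Linearize each channel (sRGB transfer function): c = v/255; c_lin = c/12.92 if c ≤ 0.04045, else ((c+0.055)/1.055)^2.4
  R: 23/255 ≈ 0.090196 > 0.04045 → ((0.090196+0.055)/1.055)^2.4 ≈ 0.008568
  G: 96/255 ≈ 0.376471 > 0.04045 → ((0.376471+0.055)/1.055)^2.4 ≈ 0.116971
  B: 190/255 ≈ 0.745098 > 0.04045 → ((0.745098+0.055)/1.055)^2.4 ≈ 0.514918
R_lin = 0.008568, G_lin = 0.116971, B_lin = 0.514918
L = 0.2126×R + 0.7152×G + 0.0722×B
L = 0.2126×0.008568 + 0.7152×0.116971 + 0.0722×0.514918
L ≈ 0.122656


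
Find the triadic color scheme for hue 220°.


Triadic: equally spaced at 120° intervals
H1 = 220°
H2 = (220 + 120) mod 360 = 340°
H3 = (220 + 240) mod 360 = 100°
Triadic = 220°, 340°, 100°


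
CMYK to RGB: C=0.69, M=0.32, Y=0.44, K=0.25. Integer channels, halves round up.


R = 255 × (1-C) × (1-K) = 255 × 0.31 × 0.75 = 59.2875 → 59
G = 255 × (1-M) × (1-K) = 255 × 0.68 × 0.75 = 130.05 → 130
B = 255 × (1-Y) × (1-K) = 255 × 0.56 × 0.75 = 107.1 → 107
= RGB(59, 130, 107)


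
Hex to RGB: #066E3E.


06 → 6 (R)
6E → 110 (G)
3E → 62 (B)
= RGB(6, 110, 62)


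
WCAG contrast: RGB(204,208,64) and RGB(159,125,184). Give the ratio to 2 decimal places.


Linearize each sRGB channel c=v/255: c/12.92 if c ≤ 0.04045 else ((c+0.055)/1.055)^2.4
L = 0.2126×R_lin + 0.7152×G_lin + 0.0722×B_lin
Color 1 (204,208,64):
  R=204: 204/255≈0.8000 > 0.04045 → ((0.8000+0.055)/1.055)^2.4 ≈ 0.60383
  G=208: 208/255≈0.8157 > 0.04045 → ((0.8157+0.055)/1.055)^2.4 ≈ 0.63076
  B=64: 64/255≈0.2510 > 0.04045 → ((0.2510+0.055)/1.055)^2.4 ≈ 0.05127
  L1 = 0.2126×0.60383 + 0.7152×0.63076 + 0.0722×0.05127 ≈ 0.58319
Color 2 (159,125,184):
  R=159: 159/255≈0.6235 > 0.04045 → ((0.6235+0.055)/1.055)^2.4 ≈ 0.34670
  G=125: 125/255≈0.4902 > 0.04045 → ((0.4902+0.055)/1.055)^2.4 ≈ 0.20508
  B=184: 184/255≈0.7216 > 0.04045 → ((0.7216+0.055)/1.055)^2.4 ≈ 0.47932
  L2 = 0.2126×0.34670 + 0.7152×0.20508 + 0.0722×0.47932 ≈ 0.25499
Lighter = 0.58319, Darker = 0.25499
Ratio = (L_lighter + 0.05) / (L_darker + 0.05)
Ratio = (0.58319 + 0.05) / (0.25499 + 0.05) = 0.63319 / 0.30499 ≈ 2.0761
Ratio ≈ 2.08:1


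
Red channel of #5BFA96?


Color: #5BFA96
R = 5B = 91
G = FA = 250
B = 96 = 150
Red = 91


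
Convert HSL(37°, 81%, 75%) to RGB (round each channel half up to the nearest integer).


H=37°, S=0.81, L=0.75
C = (1-|2L-1|)×S = (1-|0.50|)×0.81 = 0.405
H' = H/60 = 37/60 ≈ 0.6167; X = C×(1-|H' mod 2 - 1|) = 0.24975
m = L - C/2 = 0.75 - 0.2025 = 0.5475
Sector ⌊H'⌋ = 0 → (R',G',B') = (0.405, 0.24975, 0.0)
RGB = ((R'+m)×255, (G'+m)×255, (B'+m)×255) = (242.8875, 203.29875, 139.6125)
Round half up → RGB(243, 203, 140)


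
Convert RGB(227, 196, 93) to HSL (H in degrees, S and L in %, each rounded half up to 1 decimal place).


Normalize: R'=227/255≈0.8902, G'=196/255≈0.7686, B'=93/255≈0.3647
Max=227/255, Min=93/255, Δ=Max-Min=134/255
L = (Max+Min)/2 = (227+93)/510 = 320/510 = 0.62745… → L = 62.7%
L > 0.5 → S = Δ/(2-Max-Min) = 134/(510-227-93) = 134/190 = 0.70526… → S = 70.5%
(the 1/255 factors cancel in S and H, so raw channel differences can be used)
Max is R' → H = 60 × (((G-B)/Δ) mod 6) = 60 × (((196-93)/134) mod 6)
  103/134 = 0.7686…
  H = 60 × 0.7686… = 46.119…° → H = 46.1°
= HSL(46.1°, 70.5%, 62.7%)


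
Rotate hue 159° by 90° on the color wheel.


New hue = (H + rotation) mod 360
New hue = (159 + 90) mod 360
= 249 mod 360
= 249°


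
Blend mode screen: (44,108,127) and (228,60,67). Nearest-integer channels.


Screen: C = 255 - (255-A)×(255-B)/255, rounded to nearest integer
R: 255 - (255-44)×(255-228)/255 = 255 - 5697/255 ≈ 255 - 22.341 = 232.659 → 233
G: 255 - (255-108)×(255-60)/255 = 255 - 28665/255 ≈ 255 - 112.412 = 142.588 → 143
B: 255 - (255-127)×(255-67)/255 = 255 - 24064/255 ≈ 255 - 94.369 = 160.631 → 161
= RGB(233, 143, 161)


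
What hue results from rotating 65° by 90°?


New hue = (H + rotation) mod 360
New hue = (65 + 90) mod 360
= 155 mod 360
= 155°


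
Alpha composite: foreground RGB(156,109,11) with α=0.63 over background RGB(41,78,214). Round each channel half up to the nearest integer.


C = α×F + (1-α)×B, with 1-α = 0.37
R: 0.63×156 + 0.37×41 = 98.28 + 15.17 = 113.45 → 113
G: 0.63×109 + 0.37×78 = 68.67 + 28.86 = 97.53 → 98
B: 0.63×11 + 0.37×214 = 6.93 + 79.18 = 86.11 → 86
= RGB(113, 98, 86)


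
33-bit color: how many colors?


Colors = 2^bits = 2^33
= 8,589,934,592 colors


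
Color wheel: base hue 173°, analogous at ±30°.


Base hue: 173°
Left analog: (173 - 30) mod 360 = 143°
Right analog: (173 + 30) mod 360 = 203°
Analogous hues = 143° and 203°


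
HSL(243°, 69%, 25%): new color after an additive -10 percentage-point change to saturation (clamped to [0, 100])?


Original S = 69%
Adjustment = -10 percentage points
New S = 69 + (-10) = 59
Clamp to [0, 100] → 59
= HSL(243°, 59%, 25%)


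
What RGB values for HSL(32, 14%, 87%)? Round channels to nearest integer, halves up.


H=32°, S=0.14, L=0.87
C = (1-|2L-1|)×S = (1-|0.74|)×0.14 = 0.0364
H' = H/60 = 32/60 ≈ 0.5333; X = C×(1-|H' mod 2 - 1|) ≈ 0.0194
m = L - C/2 = 0.87 - 0.0182 = 0.8518
Sector ⌊H'⌋ = 0 → (R',G',B') = (0.0364, ≈0.0194, 0.0)
RGB = ((R'+m)×255, (G'+m)×255, (B'+m)×255) = (226.491, 222.1594, 217.209)
Round half up → RGB(226, 222, 217)


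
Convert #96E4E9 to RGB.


96 → 150 (R)
E4 → 228 (G)
E9 → 233 (B)
= RGB(150, 228, 233)


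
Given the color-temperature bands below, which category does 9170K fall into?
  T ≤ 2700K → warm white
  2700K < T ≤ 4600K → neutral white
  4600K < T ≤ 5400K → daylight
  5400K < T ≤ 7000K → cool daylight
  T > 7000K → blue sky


Temperature: 9170K
9170K > 7000K → blue sky
Classification: blue sky


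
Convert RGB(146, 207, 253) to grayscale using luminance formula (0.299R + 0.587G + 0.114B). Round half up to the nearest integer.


Gray = 0.299×R + 0.587×G + 0.114×B
Gray = 0.299×146 + 0.587×207 + 0.114×253
Gray = 43.654 + 121.509 + 28.842
Gray = 194.005 → round half up → 194
Gray = 194
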